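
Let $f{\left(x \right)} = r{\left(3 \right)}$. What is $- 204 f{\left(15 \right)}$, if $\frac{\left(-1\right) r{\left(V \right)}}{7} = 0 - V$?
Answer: $-4284$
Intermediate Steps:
$r{\left(V \right)} = 7 V$ ($r{\left(V \right)} = - 7 \left(0 - V\right) = - 7 \left(- V\right) = 7 V$)
$f{\left(x \right)} = 21$ ($f{\left(x \right)} = 7 \cdot 3 = 21$)
$- 204 f{\left(15 \right)} = \left(-204\right) 21 = -4284$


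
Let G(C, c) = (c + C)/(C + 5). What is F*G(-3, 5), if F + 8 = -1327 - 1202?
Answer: -2537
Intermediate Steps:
G(C, c) = (C + c)/(5 + C)
F = -2537 (F = -8 + (-1327 - 1202) = -8 - 2529 = -2537)
F*G(-3, 5) = -2537*(-3 + 5)/(5 - 3) = -2537*2/2 = -2537*1 = -2537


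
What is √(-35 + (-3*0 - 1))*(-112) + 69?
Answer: 69 - 672*I ≈ 69.0 - 672.0*I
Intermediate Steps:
√(-35 + (-3*0 - 1))*(-112) + 69 = √(-35 + (0 - 1))*(-112) + 69 = √(-35 - 1)*(-112) + 69 = √(-36)*(-112) + 69 = (6*I)*(-112) + 69 = -672*I + 69 = 69 - 672*I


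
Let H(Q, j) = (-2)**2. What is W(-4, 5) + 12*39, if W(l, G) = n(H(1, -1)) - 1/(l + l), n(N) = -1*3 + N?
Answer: 3753/8 ≈ 469.13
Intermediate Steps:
H(Q, j) = 4
n(N) = -3 + N
W(l, G) = 1 - 1/(2*l) (W(l, G) = (-3 + 4) - 1/(l + l) = 1 - 1/(2*l))
W(-4, 5) + 12*39 = (-1/2 - 4)/(-4) + 12*39 = -1/4*(-9/2) + 468 = 9/8 + 468 = 3753/8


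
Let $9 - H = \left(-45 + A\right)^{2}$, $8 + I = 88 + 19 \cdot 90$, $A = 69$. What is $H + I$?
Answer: $1223$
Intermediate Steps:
$I = 1790$ ($I = -8 + \left(88 + 19 \cdot 90\right) = -8 + \left(88 + 1710\right) = -8 + 1798 = 1790$)
$H = -567$ ($H = 9 - \left(-45 + 69\right)^{2} = 9 - 24^{2} = 9 - 576 = -567$)
$H + I = -567 + 1790 = 1223$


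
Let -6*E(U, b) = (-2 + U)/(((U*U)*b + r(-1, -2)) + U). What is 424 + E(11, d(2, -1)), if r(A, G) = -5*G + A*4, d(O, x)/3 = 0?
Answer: 14413/34 ≈ 423.91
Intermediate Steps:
d(O, x) = 0 (d(O, x) = 3*0 = 0)
r(A, G) = -5*G + 4*A
E(U, b) = -(-2 + U)/(6*(6 + U + b*U²)) (E(U, b) = -(-2 + U)/(6*(((U*U)*b + (-5*(-2) + 4*(-1))) + U)) = -(-2 + U)/(6*((U²*b + (10 - 4)) + U)) = -(-2 + U)/(6*((b*U² + 6) + U)) = -(-2 + U)/(6*((6 + b*U²) + U)) = -(-2 + U)/(6*(6 + U + b*U²)))
424 + E(11, d(2, -1)) = 424 + (2 - 1*11)/(6*(6 + 11 + 0*11²)) = 424 + (2 - 11)/(6*(6 + 11 + 0*121)) = 424 + (⅙)*(-9)/(6 + 11 + 0) = 424 + (⅙)*(-9)/17 = 424 + (⅙)*(1/17)*(-9) = 424 - 3/34 = 14413/34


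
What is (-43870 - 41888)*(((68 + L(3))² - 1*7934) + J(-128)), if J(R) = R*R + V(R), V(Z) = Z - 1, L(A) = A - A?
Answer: -1110137310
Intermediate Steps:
L(A) = 0
V(Z) = -1 + Z
J(R) = -1 + R + R² (J(R) = R*R + (-1 + R) = R² + (-1 + R) = -1 + R + R²)
(-43870 - 41888)*(((68 + L(3))² - 1*7934) + J(-128)) = (-43870 - 41888)*(((68 + 0)² - 1*7934) + (-1 - 128 + (-128)²)) = -85758*((68² - 7934) + (-1 - 128 + 16384)) = -85758*((4624 - 7934) + 16255) = -85758*(-3310 + 16255) = -85758*12945 = -1110137310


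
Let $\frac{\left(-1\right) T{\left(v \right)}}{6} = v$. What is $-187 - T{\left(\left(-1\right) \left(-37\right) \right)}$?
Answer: $35$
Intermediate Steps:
$T{\left(v \right)} = - 6 v$
$-187 - T{\left(\left(-1\right) \left(-37\right) \right)} = -187 - - 6 \left(\left(-1\right) \left(-37\right)\right) = -187 - \left(-6\right) 37 = -187 - -222 = -187 + 222 = 35$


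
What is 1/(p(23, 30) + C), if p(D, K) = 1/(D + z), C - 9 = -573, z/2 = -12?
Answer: -1/565 ≈ -0.0017699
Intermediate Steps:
z = -24 (z = 2*(-12) = -24)
C = -564 (C = 9 - 573 = -564)
p(D, K) = 1/(-24 + D) (p(D, K) = 1/(D - 24) = 1/(-24 + D))
1/(p(23, 30) + C) = 1/(1/(-24 + 23) - 564) = 1/(1/(-1) - 564) = 1/(-1 - 564) = 1/(-565) = -1/565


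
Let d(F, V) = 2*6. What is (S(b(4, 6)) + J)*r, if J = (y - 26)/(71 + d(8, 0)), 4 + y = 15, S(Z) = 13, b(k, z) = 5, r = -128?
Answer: -136192/83 ≈ -1640.9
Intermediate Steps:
d(F, V) = 12
y = 11 (y = -4 + 15 = 11)
J = -15/83 (J = (11 - 26)/(71 + 12) = -15/83 ≈ -0.18072)
(S(b(4, 6)) + J)*r = (13 - 15/83)*(-128) = (1064/83)*(-128) = -136192/83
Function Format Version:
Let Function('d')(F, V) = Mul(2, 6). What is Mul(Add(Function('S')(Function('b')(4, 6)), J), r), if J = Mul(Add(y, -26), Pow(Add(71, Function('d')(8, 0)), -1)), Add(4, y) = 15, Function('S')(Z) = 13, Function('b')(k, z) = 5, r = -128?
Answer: Rational(-136192, 83) ≈ -1640.9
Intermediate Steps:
Function('d')(F, V) = 12
y = 11 (y = Add(-4, 15) = 11)
J = Rational(-15, 83) (J = Mul(Add(11, -26), Pow(Add(71, 12), -1)) = Mul(-15, Pow(83, -1)) = Mul(-15, Rational(1, 83)) = Rational(-15, 83) ≈ -0.18072)
Mul(Add(Function('S')(Function('b')(4, 6)), J), r) = Mul(Add(13, Rational(-15, 83)), -128) = Mul(Rational(1064, 83), -128) = Rational(-136192, 83)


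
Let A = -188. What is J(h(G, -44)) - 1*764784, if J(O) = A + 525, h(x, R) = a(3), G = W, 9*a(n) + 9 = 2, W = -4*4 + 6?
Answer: -764447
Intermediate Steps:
W = -10 (W = -16 + 6 = -10)
a(n) = -7/9 (a(n) = -1 + (⅑)*2 = -1 + 2/9 = -7/9)
G = -10
h(x, R) = -7/9
J(O) = 337 (J(O) = -188 + 525 = 337)
J(h(G, -44)) - 1*764784 = 337 - 1*764784 = 337 - 764784 = -764447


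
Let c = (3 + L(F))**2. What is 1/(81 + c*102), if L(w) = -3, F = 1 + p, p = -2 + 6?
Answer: 1/81 ≈ 0.012346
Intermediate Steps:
p = 4
F = 5 (F = 1 + 4 = 5)
c = 0 (c = (3 - 3)**2 = 0**2 = 0)
1/(81 + c*102) = 1/(81 + 0*102) = 1/(81 + 0) = 1/81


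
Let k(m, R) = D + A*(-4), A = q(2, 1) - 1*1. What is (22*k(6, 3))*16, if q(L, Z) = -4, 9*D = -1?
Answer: 63008/9 ≈ 7000.9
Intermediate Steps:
D = -⅑ (D = (⅑)*(-1) = -⅑ ≈ -0.11111)
A = -5 (A = -4 - 1*1 = -4 - 1 = -5)
k(m, R) = 179/9 (k(m, R) = -⅑ - 5*(-4) = -⅑ + 20 = 179/9)
(22*k(6, 3))*16 = (22*(179/9))*16 = (3938/9)*16 = 63008/9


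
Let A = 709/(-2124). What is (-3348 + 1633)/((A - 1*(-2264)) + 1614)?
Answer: -3642660/8236163 ≈ -0.44228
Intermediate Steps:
A = -709/2124 (A = 709*(-1/2124) = -709/2124 ≈ -0.33380)
(-3348 + 1633)/((A - 1*(-2264)) + 1614) = (-3348 + 1633)/((-709/2124 - 1*(-2264)) + 1614) = -1715/((-709/2124 + 2264) + 1614) = -1715/(4808027/2124 + 1614) = -1715/8236163/2124 = -1715*2124/8236163 = -3642660/8236163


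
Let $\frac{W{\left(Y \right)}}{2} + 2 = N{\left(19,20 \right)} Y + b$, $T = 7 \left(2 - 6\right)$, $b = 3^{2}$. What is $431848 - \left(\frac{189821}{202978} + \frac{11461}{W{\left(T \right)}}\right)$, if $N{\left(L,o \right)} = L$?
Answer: $\frac{23010138132502}{53281725} \approx 4.3186 \cdot 10^{5}$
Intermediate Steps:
$b = 9$
$T = -28$ ($T = 7 \left(-4\right) = -28$)
$W{\left(Y \right)} = 14 + 38 Y$ ($W{\left(Y \right)} = -4 + 2 \left(19 Y + 9\right) = -4 + 2 \left(9 + 19 Y\right) = -4 + \left(18 + 38 Y\right) = 14 + 38 Y$)
$431848 - \left(\frac{189821}{202978} + \frac{11461}{W{\left(T \right)}}\right) = 431848 - \left(\frac{189821}{202978} + \frac{11461}{14 + 38 \left(-28\right)}\right) = 431848 - \left(\frac{189821}{202978} + \frac{11461}{14 - 1064}\right) = 431848 - \left(\frac{189821}{202978} + \frac{11461}{-1050}\right) = 431848 - - \frac{531754702}{53281725} = 431848 + \left(\frac{11461}{1050} - \frac{189821}{202978}\right) = 431848 + \frac{531754702}{53281725} = \frac{23010138132502}{53281725}$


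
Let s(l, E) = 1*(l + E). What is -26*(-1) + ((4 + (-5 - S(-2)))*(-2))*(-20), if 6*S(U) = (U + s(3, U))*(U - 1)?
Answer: -34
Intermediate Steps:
s(l, E) = E + l (s(l, E) = 1*(E + l) = E + l)
S(U) = (-1 + U)*(3 + 2*U)/6 (S(U) = ((U + (U + 3))*(U - 1))/6 = ((U + (3 + U))*(-1 + U))/6 = ((3 + 2*U)*(-1 + U))/6 = ((-1 + U)*(3 + 2*U))/6 = (-1 + U)*(3 + 2*U)/6)
-26*(-1) + ((4 + (-5 - S(-2)))*(-2))*(-20) = -26*(-1) + ((4 + (-5 - (-½ + (⅓)*(-2)² + (⅙)*(-2))))*(-2))*(-20) = 26 + ((4 + (-5 - (-½ + (⅓)*4 - ⅓)))*(-2))*(-20) = 26 + ((4 + (-5 - (-½ + 4/3 - ⅓)))*(-2))*(-20) = 26 + ((4 + (-5 - 1*½))*(-2))*(-20) = 26 + ((4 + (-5 - ½))*(-2))*(-20) = 26 + ((4 - 11/2)*(-2))*(-20) = 26 - 3/2*(-2)*(-20) = 26 + 3*(-20) = 26 - 60 = -34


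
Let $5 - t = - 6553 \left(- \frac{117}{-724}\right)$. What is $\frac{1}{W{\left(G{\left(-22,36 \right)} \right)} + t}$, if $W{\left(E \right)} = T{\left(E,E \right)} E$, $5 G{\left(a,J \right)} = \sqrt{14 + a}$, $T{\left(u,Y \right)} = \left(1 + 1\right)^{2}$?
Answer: $\frac{13942810100}{14834928170553} - \frac{20967040 i \sqrt{2}}{14834928170553} \approx 0.00093986 - 1.9988 \cdot 10^{-6} i$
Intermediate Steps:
$T{\left(u,Y \right)} = 4$ ($T{\left(u,Y \right)} = 2^{2} = 4$)
$G{\left(a,J \right)} = \frac{\sqrt{14 + a}}{5}$
$W{\left(E \right)} = 4 E$
$t = \frac{770321}{724}$ ($t = 5 - - 6553 \left(- \frac{117}{-724}\right) = 5 - - 6553 \left(\left(-117\right) \left(- \frac{1}{724}\right)\right) = 5 - \left(-6553\right) \frac{117}{724} = 5 - - \frac{766701}{724} = 5 + \frac{766701}{724} = \frac{770321}{724} \approx 1064.0$)
$\frac{1}{W{\left(G{\left(-22,36 \right)} \right)} + t} = \frac{1}{4 \frac{\sqrt{14 - 22}}{5} + \frac{770321}{724}} = \frac{1}{4 \frac{\sqrt{-8}}{5} + \frac{770321}{724}} = \frac{1}{4 \frac{2 i \sqrt{2}}{5} + \frac{770321}{724}} = \frac{1}{\frac{8 i \sqrt{2}}{5} + \frac{770321}{724}} = \frac{1}{\frac{770321}{724} + \frac{8 i \sqrt{2}}{5}}$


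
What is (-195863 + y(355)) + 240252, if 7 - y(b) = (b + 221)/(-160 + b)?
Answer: 2885548/65 ≈ 44393.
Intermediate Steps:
y(b) = 7 - (221 + b)/(-160 + b) (y(b) = 7 - (b + 221)/(-160 + b) = 7 - (221 + b)/(-160 + b))
(-195863 + y(355)) + 240252 = (-195863 + 3*(-447 + 2*355)/(-160 + 355)) + 240252 = (-195863 + 3*(-447 + 710)/195) + 240252 = (-195863 + 3*(1/195)*263) + 240252 = (-195863 + 263/65) + 240252 = -12730832/65 + 240252 = 2885548/65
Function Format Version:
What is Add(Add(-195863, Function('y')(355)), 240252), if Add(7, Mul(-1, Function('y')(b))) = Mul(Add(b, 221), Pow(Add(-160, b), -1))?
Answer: Rational(2885548, 65) ≈ 44393.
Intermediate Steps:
Function('y')(b) = Add(7, Mul(-1, Pow(Add(-160, b), -1), Add(221, b))) (Function('y')(b) = Add(7, Mul(-1, Mul(Add(b, 221), Pow(Add(-160, b), -1)))) = Add(7, Mul(-1, Mul(Add(221, b), Pow(Add(-160, b), -1)))) = Add(7, Mul(-1, Mul(Pow(Add(-160, b), -1), Add(221, b)))) = Add(7, Mul(-1, Pow(Add(-160, b), -1), Add(221, b))))
Add(Add(-195863, Function('y')(355)), 240252) = Add(Add(-195863, Mul(3, Pow(Add(-160, 355), -1), Add(-447, Mul(2, 355)))), 240252) = Add(Add(-195863, Mul(3, Pow(195, -1), Add(-447, 710))), 240252) = Add(Add(-195863, Mul(3, Rational(1, 195), 263)), 240252) = Add(Add(-195863, Rational(263, 65)), 240252) = Add(Rational(-12730832, 65), 240252) = Rational(2885548, 65)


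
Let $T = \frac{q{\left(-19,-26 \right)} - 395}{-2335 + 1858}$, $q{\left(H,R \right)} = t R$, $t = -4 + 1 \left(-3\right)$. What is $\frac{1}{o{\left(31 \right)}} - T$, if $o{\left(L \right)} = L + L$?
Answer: $- \frac{4243}{9858} \approx -0.43041$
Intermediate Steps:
$t = -7$ ($t = -4 - 3 = -7$)
$o{\left(L \right)} = 2 L$
$q{\left(H,R \right)} = - 7 R$
$T = \frac{71}{159}$ ($T = \frac{\left(-7\right) \left(-26\right) - 395}{-2335 + 1858} = \frac{182 - 395}{-477} = \left(-213\right) \left(- \frac{1}{477}\right) = \frac{71}{159} \approx 0.44654$)
$\frac{1}{o{\left(31 \right)}} - T = \frac{1}{2 \cdot 31} - \frac{71}{159} = \frac{1}{62} - \frac{71}{159} = - \frac{4243}{9858}$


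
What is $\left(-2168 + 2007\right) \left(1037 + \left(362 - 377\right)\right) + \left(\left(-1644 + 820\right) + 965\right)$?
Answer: $-164401$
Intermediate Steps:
$\left(-2168 + 2007\right) \left(1037 + \left(362 - 377\right)\right) + \left(\left(-1644 + 820\right) + 965\right) = - 161 \left(1037 - 15\right) + \left(-824 + 965\right) = \left(-161\right) 1022 + 141 = -164542 + 141 = -164401$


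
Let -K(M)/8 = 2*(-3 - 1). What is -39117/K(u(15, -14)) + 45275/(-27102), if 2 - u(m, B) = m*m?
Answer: -531523267/867264 ≈ -612.87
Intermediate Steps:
u(m, B) = 2 - m**2 (u(m, B) = 2 - m*m = 2 - m**2)
K(M) = 64 (K(M) = -16*(-3 - 1) = -16*(-4) = -8*(-8) = 64)
-39117/K(u(15, -14)) + 45275/(-27102) = -39117/64 + 45275/(-27102) = -39117*1/64 + 45275*(-1/27102) = -39117/64 - 45275/27102 = -531523267/867264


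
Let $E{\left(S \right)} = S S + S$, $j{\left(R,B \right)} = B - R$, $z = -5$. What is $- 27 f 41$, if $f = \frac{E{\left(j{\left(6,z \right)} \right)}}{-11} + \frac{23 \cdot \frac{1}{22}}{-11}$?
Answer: $\frac{2704401}{242} \approx 11175.0$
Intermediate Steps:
$E{\left(S \right)} = S + S^{2}$ ($E{\left(S \right)} = S^{2} + S = S + S^{2}$)
$f = - \frac{2443}{242}$ ($f = \frac{\left(-5 - 6\right) \left(1 - 11\right)}{-11} + \frac{23 \cdot \frac{1}{22}}{-11} = \left(-5 - 6\right) \left(1 - 11\right) \left(- \frac{1}{11}\right) + 23 \cdot \frac{1}{22} \left(- \frac{1}{11}\right) = - 11 \left(1 - 11\right) \left(- \frac{1}{11}\right) + \frac{23}{22} \left(- \frac{1}{11}\right) = \left(-11\right) \left(-10\right) \left(- \frac{1}{11}\right) - \frac{23}{242} = 110 \left(- \frac{1}{11}\right) - \frac{23}{242} = -10 - \frac{23}{242} = - \frac{2443}{242} \approx -10.095$)
$- 27 f 41 = \left(-27\right) \left(- \frac{2443}{242}\right) 41 = \frac{65961}{242} \cdot 41 = \frac{2704401}{242}$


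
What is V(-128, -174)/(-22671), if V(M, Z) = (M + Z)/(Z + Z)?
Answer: -151/3944754 ≈ -3.8279e-5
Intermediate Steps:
V(M, Z) = (M + Z)/(2*Z) (V(M, Z) = (M + Z)/((2*Z)) = (M + Z)*(1/(2*Z)) = (M + Z)/(2*Z))
V(-128, -174)/(-22671) = ((½)*(-128 - 174)/(-174))/(-22671) = ((½)*(-1/174)*(-302))*(-1/22671) = (151/174)*(-1/22671) = -151/3944754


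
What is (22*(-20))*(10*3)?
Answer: -13200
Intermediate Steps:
(22*(-20))*(10*3) = -440*30 = -13200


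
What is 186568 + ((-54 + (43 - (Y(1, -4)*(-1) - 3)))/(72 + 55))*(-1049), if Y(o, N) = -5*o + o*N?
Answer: 23711969/127 ≈ 1.8671e+5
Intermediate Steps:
Y(o, N) = -5*o + N*o
186568 + ((-54 + (43 - (Y(1, -4)*(-1) - 3)))/(72 + 55))*(-1049) = 186568 + ((-54 + (43 - ((1*(-5 - 4))*(-1) - 3)))/(72 + 55))*(-1049) = 186568 + ((-54 + (43 - ((1*(-9))*(-1) - 3)))/127)*(-1049) = 186568 + ((-54 + (43 - (-9*(-1) - 3)))*(1/127))*(-1049) = 186568 + ((-54 + (43 - (9 - 3)))*(1/127))*(-1049) = 186568 + ((-54 + (43 - 1*6))*(1/127))*(-1049) = 186568 + ((-54 + (43 - 6))*(1/127))*(-1049) = 186568 + ((-54 + 37)*(1/127))*(-1049) = 186568 - 17*1/127*(-1049) = 186568 - 17/127*(-1049) = 186568 + 17833/127 = 23711969/127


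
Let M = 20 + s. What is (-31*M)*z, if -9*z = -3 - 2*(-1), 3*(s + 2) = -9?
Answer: -155/3 ≈ -51.667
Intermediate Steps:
s = -5 (s = -2 + (1/3)*(-9) = -2 - 3 = -5)
z = 1/9 (z = -(-3 - 2*(-1))/9 = -(-3 + 2)/9 = -1/9*(-1) = 1/9 ≈ 0.11111)
M = 15 (M = 20 - 5 = 15)
(-31*M)*z = -31*15*(1/9) = -465*1/9 = -155/3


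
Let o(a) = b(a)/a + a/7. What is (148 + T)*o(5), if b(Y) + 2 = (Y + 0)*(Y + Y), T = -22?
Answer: 6498/5 ≈ 1299.6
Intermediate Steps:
b(Y) = -2 + 2*Y**2 (b(Y) = -2 + (Y + 0)*(Y + Y) = -2 + Y*(2*Y) = -2 + 2*Y**2)
o(a) = a/7 + (-2 + 2*a**2)/a (o(a) = (-2 + 2*a**2)/a + a/7 = a/7 + (-2 + 2*a**2)/a)
(148 + T)*o(5) = (148 - 22)*(-2/5 + (15/7)*5) = 126*(-2*1/5 + 75/7) = 126*(-2/5 + 75/7) = 126*(361/35) = 6498/5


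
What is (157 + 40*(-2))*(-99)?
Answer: -7623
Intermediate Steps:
(157 + 40*(-2))*(-99) = (157 - 80)*(-99) = 77*(-99) = -7623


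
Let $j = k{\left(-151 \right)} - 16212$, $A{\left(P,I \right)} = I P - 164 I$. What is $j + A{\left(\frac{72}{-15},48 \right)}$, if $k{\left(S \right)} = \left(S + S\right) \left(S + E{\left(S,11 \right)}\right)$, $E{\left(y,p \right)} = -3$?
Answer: $\frac{110968}{5} \approx 22194.0$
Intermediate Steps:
$k{\left(S \right)} = 2 S \left(-3 + S\right)$ ($k{\left(S \right)} = \left(S + S\right) \left(S - 3\right) = 2 S \left(-3 + S\right)$)
$A{\left(P,I \right)} = - 164 I + I P$
$j = 30296$ ($j = 2 \left(-151\right) \left(-3 - 151\right) - 16212 = 2 \left(-151\right) \left(-154\right) - 16212 = 46508 - 16212 = 30296$)
$j + A{\left(\frac{72}{-15},48 \right)} = 30296 + 48 \left(-164 + \frac{72}{-15}\right) = 30296 + 48 \left(-164 + 72 \left(- \frac{1}{15}\right)\right) = 30296 + 48 \left(-164 - \frac{24}{5}\right) = 30296 + 48 \left(- \frac{844}{5}\right) = 30296 - \frac{40512}{5} = \frac{110968}{5}$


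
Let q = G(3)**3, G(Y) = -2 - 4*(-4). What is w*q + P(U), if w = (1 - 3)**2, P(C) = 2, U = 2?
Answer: 10978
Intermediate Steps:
w = 4 (w = (-2)**2 = 4)
G(Y) = 14 (G(Y) = -2 + 16 = 14)
q = 2744 (q = 14**3 = 2744)
w*q + P(U) = 4*2744 + 2 = 10976 + 2 = 10978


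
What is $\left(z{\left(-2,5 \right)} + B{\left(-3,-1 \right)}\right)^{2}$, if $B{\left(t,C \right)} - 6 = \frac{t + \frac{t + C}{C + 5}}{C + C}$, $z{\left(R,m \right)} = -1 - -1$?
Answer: $64$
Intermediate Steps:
$z{\left(R,m \right)} = 0$ ($z{\left(R,m \right)} = -1 + 1 = 0$)
$B{\left(t,C \right)} = 6 + \frac{t + \frac{C + t}{5 + C}}{2 C}$ ($B{\left(t,C \right)} = 6 + \frac{t + \frac{t + C}{C + 5}}{C + C} = 6 + \frac{t + \frac{C + t}{5 + C}}{2 C}$)
$\left(z{\left(-2,5 \right)} + B{\left(-3,-1 \right)}\right)^{2} = \left(0 + \frac{6 \left(-3\right) + 12 \left(-1\right)^{2} + 61 \left(-1\right) - -3}{2 \left(-1\right) \left(5 - 1\right)}\right)^{2} = \left(0 + \frac{1}{2} \left(-1\right) \frac{1}{4} \left(-18 + 12 \cdot 1 - 61 + 3\right)\right)^{2} = \left(0 + \frac{1}{2} \left(-1\right) \frac{1}{4} \left(-18 + 12 - 61 + 3\right)\right)^{2} = \left(0 + \frac{1}{2} \left(-1\right) \frac{1}{4} \left(-64\right)\right)^{2} = \left(0 + 8\right)^{2} = 8^{2} = 64$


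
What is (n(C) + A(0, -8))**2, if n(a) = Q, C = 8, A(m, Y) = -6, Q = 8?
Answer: 4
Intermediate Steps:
n(a) = 8
(n(C) + A(0, -8))**2 = (8 - 6)**2 = 2**2 = 4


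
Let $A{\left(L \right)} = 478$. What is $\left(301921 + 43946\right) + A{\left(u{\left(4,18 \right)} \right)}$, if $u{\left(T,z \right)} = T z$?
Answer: $346345$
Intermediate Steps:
$\left(301921 + 43946\right) + A{\left(u{\left(4,18 \right)} \right)} = \left(301921 + 43946\right) + 478 = 345867 + 478 = 346345$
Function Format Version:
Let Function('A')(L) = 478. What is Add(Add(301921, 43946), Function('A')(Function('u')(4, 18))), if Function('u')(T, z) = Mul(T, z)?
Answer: 346345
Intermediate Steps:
Add(Add(301921, 43946), Function('A')(Function('u')(4, 18))) = Add(Add(301921, 43946), 478) = Add(345867, 478) = 346345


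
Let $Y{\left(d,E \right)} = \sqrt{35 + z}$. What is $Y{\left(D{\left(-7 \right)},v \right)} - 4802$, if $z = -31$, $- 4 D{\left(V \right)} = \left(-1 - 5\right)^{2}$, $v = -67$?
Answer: $-4800$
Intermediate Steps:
$D{\left(V \right)} = -9$ ($D{\left(V \right)} = - \frac{\left(-1 - 5\right)^{2}}{4} = - \frac{\left(-6\right)^{2}}{4} = \left(- \frac{1}{4}\right) 36 = -9$)
$Y{\left(d,E \right)} = 2$ ($Y{\left(d,E \right)} = \sqrt{35 - 31} = \sqrt{4} = 2$)
$Y{\left(D{\left(-7 \right)},v \right)} - 4802 = 2 - 4802 = -4800$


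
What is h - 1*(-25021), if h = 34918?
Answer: 59939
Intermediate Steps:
h - 1*(-25021) = 34918 - 1*(-25021) = 34918 + 25021 = 59939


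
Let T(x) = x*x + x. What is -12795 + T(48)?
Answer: -10443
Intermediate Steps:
T(x) = x + x² (T(x) = x² + x = x + x²)
-12795 + T(48) = -12795 + 48*(1 + 48) = -12795 + 48*49 = -12795 + 2352 = -10443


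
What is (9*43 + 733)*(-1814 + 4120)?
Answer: 2582720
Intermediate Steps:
(9*43 + 733)*(-1814 + 4120) = (387 + 733)*2306 = 1120*2306 = 2582720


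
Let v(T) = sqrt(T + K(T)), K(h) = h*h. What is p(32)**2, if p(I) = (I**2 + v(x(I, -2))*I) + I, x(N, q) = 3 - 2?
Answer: 1117184 + 67584*sqrt(2) ≈ 1.2128e+6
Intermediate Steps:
x(N, q) = 1
K(h) = h**2
v(T) = sqrt(T + T**2)
p(I) = I + I**2 + I*sqrt(2) (p(I) = (I**2 + sqrt(1*(1 + 1))*I) + I = (I**2 + sqrt(1*2)*I) + I = (I**2 + sqrt(2)*I) + I = (I**2 + I*sqrt(2)) + I = I + I**2 + I*sqrt(2))
p(32)**2 = (32*(1 + 32 + sqrt(2)))**2 = (32*(33 + sqrt(2)))**2 = (1056 + 32*sqrt(2))**2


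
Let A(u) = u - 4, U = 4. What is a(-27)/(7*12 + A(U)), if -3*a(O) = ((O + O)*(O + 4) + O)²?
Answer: -164025/28 ≈ -5858.0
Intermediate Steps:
A(u) = -4 + u
a(O) = -(O + 2*O*(4 + O))²/3 (a(O) = -((O + O)*(O + 4) + O)²/3 = -((2*O)*(4 + O) + O)²/3 = -(2*O*(4 + O) + O)²/3 = -(O + 2*O*(4 + O))²/3)
a(-27)/(7*12 + A(U)) = (-⅓*(-27)²*(9 + 2*(-27))²)/(7*12 + (-4 + 4)) = (-⅓*729*(9 - 54)²)/(84 + 0) = -⅓*729*(-45)²/84 = -⅓*729*2025*(1/84) = -492075*1/84 = -164025/28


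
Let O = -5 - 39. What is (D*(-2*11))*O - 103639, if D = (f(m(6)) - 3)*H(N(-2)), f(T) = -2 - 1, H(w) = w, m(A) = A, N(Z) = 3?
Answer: -121063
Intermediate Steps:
O = -44
f(T) = -3
D = -18 (D = (-3 - 3)*3 = -6*3 = -18)
(D*(-2*11))*O - 103639 = -(-36)*11*(-44) - 103639 = -18*(-22)*(-44) - 103639 = 396*(-44) - 103639 = -17424 - 103639 = -121063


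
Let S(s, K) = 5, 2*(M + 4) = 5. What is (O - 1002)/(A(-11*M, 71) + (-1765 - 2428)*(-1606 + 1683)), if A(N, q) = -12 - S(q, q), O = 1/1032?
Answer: 1034063/333210096 ≈ 0.0031033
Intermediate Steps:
M = -3/2 (M = -4 + (½)*5 = -4 + 5/2 = -3/2 ≈ -1.5000)
O = 1/1032 ≈ 0.00096899
A(N, q) = -17 (A(N, q) = -12 - 1*5 = -12 - 5 = -17)
(O - 1002)/(A(-11*M, 71) + (-1765 - 2428)*(-1606 + 1683)) = (1/1032 - 1002)/(-17 + (-1765 - 2428)*(-1606 + 1683)) = -1034063/(1032*(-17 - 4193*77)) = -1034063/(1032*(-17 - 322861)) = -1034063/1032/(-322878) = -1034063/1032*(-1/322878) = 1034063/333210096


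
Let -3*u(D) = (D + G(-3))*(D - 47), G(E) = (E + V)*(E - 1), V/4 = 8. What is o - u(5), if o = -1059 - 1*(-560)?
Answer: 1055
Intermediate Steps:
V = 32 (V = 4*8 = 32)
o = -499 (o = -1059 + 560 = -499)
G(E) = (-1 + E)*(32 + E) (G(E) = (E + 32)*(E - 1) = (32 + E)*(-1 + E) = (-1 + E)*(32 + E))
u(D) = -(-116 + D)*(-47 + D)/3 (u(D) = -(D + (-32 + (-3)**2 + 31*(-3)))*(D - 47)/3 = -(D + (-32 + 9 - 93))*(-47 + D)/3 = -(D - 116)*(-47 + D)/3 = -(-116 + D)*(-47 + D)/3)
o - u(5) = -499 - (-5452/3 - 1/3*5**2 + (163/3)*5) = -499 - (-5452/3 - 1/3*25 + 815/3) = -499 - (-5452/3 - 25/3 + 815/3) = -499 - 1*(-1554) = -499 + 1554 = 1055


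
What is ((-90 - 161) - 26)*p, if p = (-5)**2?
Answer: -6925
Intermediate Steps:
p = 25
((-90 - 161) - 26)*p = ((-90 - 161) - 26)*25 = (-251 - 26)*25 = -277*25 = -6925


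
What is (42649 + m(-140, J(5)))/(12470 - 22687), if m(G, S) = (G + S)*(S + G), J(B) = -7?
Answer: -64258/10217 ≈ -6.2893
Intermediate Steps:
m(G, S) = (G + S)² (m(G, S) = (G + S)*(G + S) = (G + S)²)
(42649 + m(-140, J(5)))/(12470 - 22687) = (42649 + (-140 - 7)²)/(12470 - 22687) = (42649 + (-147)²)/(-10217) = (42649 + 21609)*(-1/10217) = 64258*(-1/10217) = -64258/10217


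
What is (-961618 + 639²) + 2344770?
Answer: 1791473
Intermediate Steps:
(-961618 + 639²) + 2344770 = (-961618 + 408321) + 2344770 = -553297 + 2344770 = 1791473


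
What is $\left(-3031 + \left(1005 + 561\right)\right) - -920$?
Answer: $-545$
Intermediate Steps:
$\left(-3031 + \left(1005 + 561\right)\right) - -920 = \left(-3031 + 1566\right) + 920 = -1465 + 920 = -545$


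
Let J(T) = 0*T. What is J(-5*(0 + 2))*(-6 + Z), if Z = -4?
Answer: 0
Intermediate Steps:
J(T) = 0
J(-5*(0 + 2))*(-6 + Z) = 0*(-6 - 4) = 0*(-10) = 0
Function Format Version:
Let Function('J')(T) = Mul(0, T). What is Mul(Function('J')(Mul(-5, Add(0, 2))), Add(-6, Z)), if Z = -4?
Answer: 0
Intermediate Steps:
Function('J')(T) = 0
Mul(Function('J')(Mul(-5, Add(0, 2))), Add(-6, Z)) = Mul(0, Add(-6, -4)) = Mul(0, -10) = 0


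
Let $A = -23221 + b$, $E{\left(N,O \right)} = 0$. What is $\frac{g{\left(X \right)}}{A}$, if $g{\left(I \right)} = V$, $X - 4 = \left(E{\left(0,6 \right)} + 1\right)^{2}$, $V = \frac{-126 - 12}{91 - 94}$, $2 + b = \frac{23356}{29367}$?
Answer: $- \frac{1350882}{681966485} \approx -0.0019809$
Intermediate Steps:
$b = - \frac{35378}{29367}$ ($b = -2 + \frac{23356}{29367} = - \frac{35378}{29367} \approx -1.2047$)
$V = 46$ ($V = - \frac{138}{-3} = \left(-138\right) \left(- \frac{1}{3}\right) = 46$)
$X = 5$ ($X = 4 + \left(0 + 1\right)^{2} = 4 + 1^{2} = 4 + 1 = 5$)
$A = - \frac{681966485}{29367}$ ($A = -23221 - \frac{35378}{29367} = - \frac{681966485}{29367} \approx -23222.0$)
$g{\left(I \right)} = 46$
$\frac{g{\left(X \right)}}{A} = \frac{46}{- \frac{681966485}{29367}} = 46 \left(- \frac{29367}{681966485}\right) = - \frac{1350882}{681966485}$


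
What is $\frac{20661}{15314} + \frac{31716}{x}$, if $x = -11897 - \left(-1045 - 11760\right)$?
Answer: $\frac{126114753}{3476278} \approx 36.279$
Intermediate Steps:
$x = 908$ ($x = -11897 - -12805 = -11897 + 12805 = 908$)
$\frac{20661}{15314} + \frac{31716}{x} = \frac{20661}{15314} + \frac{31716}{908} = 20661 \cdot \frac{1}{15314} + 31716 \cdot \frac{1}{908} = \frac{20661}{15314} + \frac{7929}{227} = \frac{126114753}{3476278}$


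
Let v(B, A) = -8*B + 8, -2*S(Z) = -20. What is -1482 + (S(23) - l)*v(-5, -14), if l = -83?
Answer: 2982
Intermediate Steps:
S(Z) = 10 (S(Z) = -1/2*(-20) = 10)
v(B, A) = 8 - 8*B
-1482 + (S(23) - l)*v(-5, -14) = -1482 + (10 - 1*(-83))*(8 - 8*(-5)) = -1482 + (10 + 83)*(8 + 40) = -1482 + 93*48 = -1482 + 4464 = 2982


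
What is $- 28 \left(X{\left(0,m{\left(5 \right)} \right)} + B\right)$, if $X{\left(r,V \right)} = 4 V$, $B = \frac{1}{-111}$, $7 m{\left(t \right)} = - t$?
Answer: $\frac{8908}{111} \approx 80.252$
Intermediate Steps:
$m{\left(t \right)} = - \frac{t}{7}$ ($m{\left(t \right)} = \frac{\left(-1\right) t}{7} = - \frac{t}{7}$)
$B = - \frac{1}{111} \approx -0.009009$
$- 28 \left(X{\left(0,m{\left(5 \right)} \right)} + B\right) = - 28 \left(4 \left(\left(- \frac{1}{7}\right) 5\right) - \frac{1}{111}\right) = - 28 \left(4 \left(- \frac{5}{7}\right) - \frac{1}{111}\right) = - 28 \left(- \frac{20}{7} - \frac{1}{111}\right) = \left(-28\right) \left(- \frac{2227}{777}\right) = \frac{8908}{111}$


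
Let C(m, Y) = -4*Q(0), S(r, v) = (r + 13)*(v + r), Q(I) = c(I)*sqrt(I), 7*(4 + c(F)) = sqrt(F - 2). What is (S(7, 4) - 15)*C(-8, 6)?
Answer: 0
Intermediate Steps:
c(F) = -4 + sqrt(-2 + F)/7 (c(F) = -4 + sqrt(F - 2)/7 = -4 + sqrt(-2 + F)/7)
Q(I) = sqrt(I)*(-4 + sqrt(-2 + I)/7) (Q(I) = (-4 + sqrt(-2 + I)/7)*sqrt(I) = sqrt(I)*(-4 + sqrt(-2 + I)/7))
S(r, v) = (13 + r)*(r + v)
C(m, Y) = 0 (C(m, Y) = -4*sqrt(0)*(-28 + sqrt(-2 + 0))/7 = -4*0*(-28 + sqrt(-2))/7 = -4*0*(-28 + I*sqrt(2))/7 = -4*0 = 0)
(S(7, 4) - 15)*C(-8, 6) = ((7**2 + 13*7 + 13*4 + 7*4) - 15)*0 = ((49 + 91 + 52 + 28) - 15)*0 = (220 - 15)*0 = 205*0 = 0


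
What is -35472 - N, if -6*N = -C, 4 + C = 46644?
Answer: -129736/3 ≈ -43245.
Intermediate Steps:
C = 46640 (C = -4 + 46644 = 46640)
N = 23320/3 (N = -(-1)*46640/6 = -⅙*(-46640) = 23320/3 ≈ 7773.3)
-35472 - N = -35472 - 1*23320/3 = -35472 - 23320/3 = -129736/3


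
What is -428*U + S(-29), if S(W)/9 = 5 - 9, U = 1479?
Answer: -633048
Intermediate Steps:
S(W) = -36 (S(W) = 9*(5 - 9) = 9*(-4) = -36)
-428*U + S(-29) = -428*1479 - 36 = -633012 - 36 = -633048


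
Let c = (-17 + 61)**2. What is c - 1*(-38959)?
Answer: 40895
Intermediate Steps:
c = 1936 (c = 44**2 = 1936)
c - 1*(-38959) = 1936 - 1*(-38959) = 1936 + 38959 = 40895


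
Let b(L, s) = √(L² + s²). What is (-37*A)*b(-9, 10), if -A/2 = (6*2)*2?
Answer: 1776*√181 ≈ 23894.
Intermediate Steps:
A = -48 (A = -2*6*2*2 = -24*2 = -2*24 = -48)
(-37*A)*b(-9, 10) = (-37*(-48))*√((-9)² + 10²) = 1776*√(81 + 100) = 1776*√181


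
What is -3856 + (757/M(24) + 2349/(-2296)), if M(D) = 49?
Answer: -61741779/16072 ≈ -3841.6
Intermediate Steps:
-3856 + (757/M(24) + 2349/(-2296)) = -3856 + (757/49 + 2349/(-2296)) = -3856 + (757*(1/49) + 2349*(-1/2296)) = -3856 + (757/49 - 2349/2296) = -3856 + 231853/16072 = -61741779/16072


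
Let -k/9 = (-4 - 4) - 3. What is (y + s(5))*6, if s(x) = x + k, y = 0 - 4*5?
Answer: 504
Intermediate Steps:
k = 99 (k = -9*((-4 - 4) - 3) = -9*(-8 - 3) = -9*(-11) = 99)
y = -20 (y = 0 - 20 = -20)
s(x) = 99 + x (s(x) = x + 99 = 99 + x)
(y + s(5))*6 = (-20 + (99 + 5))*6 = (-20 + 104)*6 = 84*6 = 504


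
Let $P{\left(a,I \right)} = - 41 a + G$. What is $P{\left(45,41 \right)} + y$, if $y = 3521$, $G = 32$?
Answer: $1708$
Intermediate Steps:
$P{\left(a,I \right)} = 32 - 41 a$ ($P{\left(a,I \right)} = - 41 a + 32 = 32 - 41 a$)
$P{\left(45,41 \right)} + y = \left(32 - 1845\right) + 3521 = -1813 + 3521 = 1708$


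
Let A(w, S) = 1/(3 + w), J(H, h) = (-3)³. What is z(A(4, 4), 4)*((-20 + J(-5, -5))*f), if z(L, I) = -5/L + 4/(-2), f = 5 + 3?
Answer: 13912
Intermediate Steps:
f = 8
J(H, h) = -27
z(L, I) = -2 - 5/L (z(L, I) = -5/L + 4*(-½) = -5/L - 2 = -2 - 5/L)
z(A(4, 4), 4)*((-20 + J(-5, -5))*f) = (-2 - 5/(1/(3 + 4)))*((-20 - 27)*8) = (-2 - 5/(1/7))*(-47*8) = (-2 - 5/⅐)*(-376) = (-2 - 5*7)*(-376) = (-2 - 35)*(-376) = -37*(-376) = 13912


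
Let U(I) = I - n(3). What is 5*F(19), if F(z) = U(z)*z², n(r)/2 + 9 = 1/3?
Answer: 196745/3 ≈ 65582.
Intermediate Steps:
n(r) = -52/3 (n(r) = -18 + 2*(1/3) = -18 + 2*(1*(⅓)) = -18 + 2*(⅓) = -18 + ⅔ = -52/3)
U(I) = 52/3 + I (U(I) = I - 1*(-52/3) = I + 52/3 = 52/3 + I)
F(z) = z²*(52/3 + z) (F(z) = (52/3 + z)*z² = z²*(52/3 + z))
5*F(19) = 5*(19²*(52/3 + 19)) = 5*(361*(109/3)) = 5*(39349/3) = 196745/3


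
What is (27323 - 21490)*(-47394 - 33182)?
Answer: -469999808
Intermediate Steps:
(27323 - 21490)*(-47394 - 33182) = 5833*(-80576) = -469999808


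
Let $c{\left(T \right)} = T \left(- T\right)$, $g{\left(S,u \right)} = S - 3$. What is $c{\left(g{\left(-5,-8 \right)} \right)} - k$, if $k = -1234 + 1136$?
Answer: $34$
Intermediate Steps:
$g{\left(S,u \right)} = -3 + S$ ($g{\left(S,u \right)} = S - 3 = -3 + S$)
$c{\left(T \right)} = - T^{2}$
$k = -98$
$c{\left(g{\left(-5,-8 \right)} \right)} - k = - \left(-3 - 5\right)^{2} - -98 = - \left(-8\right)^{2} + 98 = \left(-1\right) 64 + 98 = -64 + 98 = 34$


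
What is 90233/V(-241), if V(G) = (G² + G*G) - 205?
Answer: 90233/115957 ≈ 0.77816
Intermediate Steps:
V(G) = -205 + 2*G² (V(G) = (G² + G²) - 205 = 2*G² - 205 = -205 + 2*G²)
90233/V(-241) = 90233/(-205 + 2*(-241)²) = 90233/(-205 + 2*58081) = 90233/(-205 + 116162) = 90233/115957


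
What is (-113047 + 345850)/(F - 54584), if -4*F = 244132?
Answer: -77601/38539 ≈ -2.0136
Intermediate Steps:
F = -61033 (F = -1/4*244132 = -61033)
(-113047 + 345850)/(F - 54584) = (-113047 + 345850)/(-61033 - 54584) = 232803/(-115617) = 232803*(-1/115617) = -77601/38539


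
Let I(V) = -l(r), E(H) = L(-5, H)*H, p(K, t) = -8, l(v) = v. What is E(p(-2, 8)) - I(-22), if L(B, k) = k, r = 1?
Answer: 65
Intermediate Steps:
E(H) = H² (E(H) = H*H = H²)
I(V) = -1 (I(V) = -1*1 = -1)
E(p(-2, 8)) - I(-22) = (-8)² - 1*(-1) = 64 + 1 = 65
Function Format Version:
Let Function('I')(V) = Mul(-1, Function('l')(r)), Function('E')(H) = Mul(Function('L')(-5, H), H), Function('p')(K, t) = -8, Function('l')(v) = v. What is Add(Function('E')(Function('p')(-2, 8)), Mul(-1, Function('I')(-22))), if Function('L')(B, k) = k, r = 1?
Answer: 65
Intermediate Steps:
Function('E')(H) = Pow(H, 2) (Function('E')(H) = Mul(H, H) = Pow(H, 2))
Function('I')(V) = -1 (Function('I')(V) = Mul(-1, 1) = -1)
Add(Function('E')(Function('p')(-2, 8)), Mul(-1, Function('I')(-22))) = Add(Pow(-8, 2), Mul(-1, -1)) = Add(64, 1) = 65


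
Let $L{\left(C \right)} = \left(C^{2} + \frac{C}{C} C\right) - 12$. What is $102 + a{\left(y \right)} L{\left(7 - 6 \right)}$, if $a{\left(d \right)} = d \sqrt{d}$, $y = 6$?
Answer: $102 - 60 \sqrt{6} \approx -44.969$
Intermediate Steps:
$a{\left(d \right)} = d^{\frac{3}{2}}$
$L{\left(C \right)} = -12 + C + C^{2}$ ($L{\left(C \right)} = \left(C^{2} + 1 C\right) - 12 = \left(C^{2} + C\right) - 12 = \left(C + C^{2}\right) - 12 = -12 + C + C^{2}$)
$102 + a{\left(y \right)} L{\left(7 - 6 \right)} = 102 + 6^{\frac{3}{2}} \left(-12 + \left(7 - 6\right) + \left(7 - 6\right)^{2}\right) = 102 + 6 \sqrt{6} \left(-12 + 1 + 1^{2}\right) = 102 + 6 \sqrt{6} \left(-12 + 1 + 1\right) = 102 + 6 \sqrt{6} \left(-10\right) = 102 - 60 \sqrt{6}$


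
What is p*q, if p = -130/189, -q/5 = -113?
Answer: -73450/189 ≈ -388.62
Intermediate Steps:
q = 565 (q = -5*(-113) = 565)
p = -130/189 (p = -130*1/189 = -130/189 ≈ -0.68783)
p*q = -130/189*565 = -73450/189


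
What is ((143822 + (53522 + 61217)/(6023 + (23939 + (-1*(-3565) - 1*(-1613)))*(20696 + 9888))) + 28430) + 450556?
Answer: 554623198880347/890520351 ≈ 6.2281e+5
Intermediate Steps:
((143822 + (53522 + 61217)/(6023 + (23939 + (-1*(-3565) - 1*(-1613)))*(20696 + 9888))) + 28430) + 450556 = ((143822 + 114739/(6023 + (23939 + (3565 + 1613))*30584)) + 28430) + 450556 = ((143822 + 114739/(6023 + (23939 + 5178)*30584)) + 28430) + 450556 = ((143822 + 114739/(6023 + 29117*30584)) + 28430) + 450556 = ((143822 + 114739/(6023 + 890514328)) + 28430) + 450556 = ((143822 + 114739/890520351) + 28430) + 450556 = (128076418036261/890520351 + 28430) + 450556 = 153393911615191/890520351 + 450556 = 554623198880347/890520351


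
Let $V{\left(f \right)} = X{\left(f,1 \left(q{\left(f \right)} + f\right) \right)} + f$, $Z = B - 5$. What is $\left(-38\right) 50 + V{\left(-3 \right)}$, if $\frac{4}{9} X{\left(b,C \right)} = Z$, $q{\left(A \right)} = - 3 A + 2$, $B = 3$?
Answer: $- \frac{3815}{2} \approx -1907.5$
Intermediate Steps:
$q{\left(A \right)} = 2 - 3 A$
$Z = -2$ ($Z = 3 - 5 = -2$)
$X{\left(b,C \right)} = - \frac{9}{2}$ ($X{\left(b,C \right)} = \frac{9}{4} \left(-2\right) = - \frac{9}{2}$)
$V{\left(f \right)} = - \frac{9}{2} + f$
$\left(-38\right) 50 + V{\left(-3 \right)} = \left(-38\right) 50 - \frac{15}{2} = -1900 - \frac{15}{2} = - \frac{3815}{2}$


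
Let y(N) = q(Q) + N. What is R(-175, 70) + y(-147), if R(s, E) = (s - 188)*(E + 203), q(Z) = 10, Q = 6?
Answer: -99236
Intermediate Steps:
y(N) = 10 + N
R(s, E) = (-188 + s)*(203 + E)
R(-175, 70) + y(-147) = (-38164 - 188*70 + 203*(-175) + 70*(-175)) + (10 - 147) = (-38164 - 13160 - 35525 - 12250) - 137 = -99099 - 137 = -99236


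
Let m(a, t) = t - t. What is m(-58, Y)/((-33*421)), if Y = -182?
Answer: 0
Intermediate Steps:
m(a, t) = 0
m(-58, Y)/((-33*421)) = 0/((-33*421)) = 0/(-13893) = 0*(-1/13893) = 0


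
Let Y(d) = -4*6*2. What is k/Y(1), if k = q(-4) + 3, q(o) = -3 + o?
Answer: 1/12 ≈ 0.083333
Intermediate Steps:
Y(d) = -48 (Y(d) = -24*2 = -48)
k = -4 (k = (-3 - 4) + 3 = -7 + 3 = -4)
k/Y(1) = -4/(-48) = -4*(-1/48) = 1/12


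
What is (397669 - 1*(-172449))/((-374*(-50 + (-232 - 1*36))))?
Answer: 285059/59466 ≈ 4.7936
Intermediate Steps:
(397669 - 1*(-172449))/((-374*(-50 + (-232 - 1*36)))) = (397669 + 172449)/((-374*(-50 + (-232 - 36)))) = 570118/((-374*(-50 - 268))) = 570118/((-374*(-318))) = 570118/118932 = 570118*(1/118932) = 285059/59466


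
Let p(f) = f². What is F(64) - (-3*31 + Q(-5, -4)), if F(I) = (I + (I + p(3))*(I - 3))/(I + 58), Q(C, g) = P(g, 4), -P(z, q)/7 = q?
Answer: 19279/122 ≈ 158.02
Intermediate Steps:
P(z, q) = -7*q
Q(C, g) = -28 (Q(C, g) = -7*4 = -28)
F(I) = (I + (-3 + I)*(9 + I))/(58 + I) (F(I) = (I + (I + 3²)*(I - 3))/(I + 58) = (I + (I + 9)*(-3 + I))/(58 + I) = (I + (9 + I)*(-3 + I))/(58 + I) = (I + (-3 + I)*(9 + I))/(58 + I))
F(64) - (-3*31 + Q(-5, -4)) = (-27 + 64² + 7*64)/(58 + 64) - (-3*31 - 28) = (-27 + 4096 + 448)/122 - (-93 - 28) = (1/122)*4517 - 1*(-121) = 4517/122 + 121 = 19279/122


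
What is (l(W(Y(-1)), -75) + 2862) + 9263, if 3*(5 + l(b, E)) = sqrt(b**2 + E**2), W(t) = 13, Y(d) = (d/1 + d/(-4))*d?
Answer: 12120 + sqrt(5794)/3 ≈ 12145.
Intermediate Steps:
Y(d) = 3*d**2/4 (Y(d) = (d*1 + d*(-1/4))*d = (d - d/4)*d = (3*d/4)*d = 3*d**2/4)
l(b, E) = -5 + sqrt(E**2 + b**2)/3 (l(b, E) = -5 + sqrt(b**2 + E**2)/3 = -5 + sqrt(E**2 + b**2)/3)
(l(W(Y(-1)), -75) + 2862) + 9263 = ((-5 + sqrt((-75)**2 + 13**2)/3) + 2862) + 9263 = ((-5 + sqrt(5625 + 169)/3) + 2862) + 9263 = ((-5 + sqrt(5794)/3) + 2862) + 9263 = (2857 + sqrt(5794)/3) + 9263 = 12120 + sqrt(5794)/3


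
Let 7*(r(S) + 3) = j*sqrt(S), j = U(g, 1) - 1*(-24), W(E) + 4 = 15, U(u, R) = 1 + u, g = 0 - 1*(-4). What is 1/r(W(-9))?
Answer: 147/8810 + 203*sqrt(11)/8810 ≈ 0.093107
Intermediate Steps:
g = 4 (g = 0 + 4 = 4)
W(E) = 11 (W(E) = -4 + 15 = 11)
j = 29 (j = (1 + 4) - 1*(-24) = 5 + 24 = 29)
r(S) = -3 + 29*sqrt(S)/7 (r(S) = -3 + (29*sqrt(S))/7 = -3 + 29*sqrt(S)/7)
1/r(W(-9)) = 1/(-3 + 29*sqrt(11)/7)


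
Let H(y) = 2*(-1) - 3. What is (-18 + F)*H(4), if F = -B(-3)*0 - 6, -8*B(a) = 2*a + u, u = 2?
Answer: 120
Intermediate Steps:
B(a) = -¼ - a/4 (B(a) = -(2*a + 2)/8 = -(2 + 2*a)/8 = -¼ - a/4)
H(y) = -5 (H(y) = -2 - 3 = -5)
F = -6 (F = -(-¼ - ¼*(-3))*0 - 6 = -(-¼ + ¾)*0 - 6 = -1*½*0 - 6 = -½*0 - 6 = 0 - 6 = -6)
(-18 + F)*H(4) = (-18 - 6)*(-5) = -24*(-5) = 120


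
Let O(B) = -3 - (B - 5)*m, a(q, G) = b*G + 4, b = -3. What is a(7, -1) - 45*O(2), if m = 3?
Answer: -263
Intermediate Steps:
a(q, G) = 4 - 3*G (a(q, G) = -3*G + 4 = 4 - 3*G)
O(B) = 12 - 3*B (O(B) = -3 - (B - 5)*3 = -3 - (-5 + B)*3 = -3 - (-15 + 3*B) = -3 + (15 - 3*B) = 12 - 3*B)
a(7, -1) - 45*O(2) = (4 - 3*(-1)) - 45*(12 - 3*2) = (4 + 3) - 45*(12 - 6) = 7 - 45*6 = 7 - 270 = -263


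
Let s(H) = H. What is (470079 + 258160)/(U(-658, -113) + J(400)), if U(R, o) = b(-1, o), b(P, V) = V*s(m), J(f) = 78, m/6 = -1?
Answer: 728239/756 ≈ 963.28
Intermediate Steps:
m = -6 (m = 6*(-1) = -6)
b(P, V) = -6*V (b(P, V) = V*(-6) = -6*V)
U(R, o) = -6*o
(470079 + 258160)/(U(-658, -113) + J(400)) = (470079 + 258160)/(-6*(-113) + 78) = 728239/(678 + 78) = 728239/756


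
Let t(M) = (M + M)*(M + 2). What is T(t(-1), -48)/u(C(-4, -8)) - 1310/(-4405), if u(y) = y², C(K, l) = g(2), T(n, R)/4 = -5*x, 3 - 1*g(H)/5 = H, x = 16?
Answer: -55074/4405 ≈ -12.503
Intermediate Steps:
g(H) = 15 - 5*H
t(M) = 2*M*(2 + M) (t(M) = (2*M)*(2 + M) = 2*M*(2 + M))
T(n, R) = -320 (T(n, R) = 4*(-5*16) = 4*(-80) = -320)
C(K, l) = 5 (C(K, l) = 15 - 5*2 = 15 - 10 = 5)
T(t(-1), -48)/u(C(-4, -8)) - 1310/(-4405) = -320/(5²) - 1310/(-4405) = -320/25 - 1310*(-1/4405) = -320*1/25 + 262/881 = -64/5 + 262/881 = -55074/4405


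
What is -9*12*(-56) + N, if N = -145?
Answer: 5903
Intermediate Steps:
-9*12*(-56) + N = -9*12*(-56) - 145 = -108*(-56) - 145 = 6048 - 145 = 5903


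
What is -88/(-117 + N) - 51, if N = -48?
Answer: -757/15 ≈ -50.467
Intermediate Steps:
-88/(-117 + N) - 51 = -88/(-117 - 48) - 51 = -88/(-165) - 51 = -1/165*(-88) - 51 = 8/15 - 51 = -757/15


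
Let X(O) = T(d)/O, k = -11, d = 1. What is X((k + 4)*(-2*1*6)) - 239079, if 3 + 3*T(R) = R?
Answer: -30123955/126 ≈ -2.3908e+5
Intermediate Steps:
T(R) = -1 + R/3
X(O) = -2/(3*O) (X(O) = (-1 + (⅓)*1)/O = (-1 + ⅓)/O = -2/(3*O))
X((k + 4)*(-2*1*6)) - 239079 = -2*(-1/(12*(-11 + 4)))/3 - 239079 = -2/(3*((-(-14)*6))) - 239079 = -2/(3*((-7*(-12)))) - 239079 = -⅔/84 - 239079 = -⅔*1/84 - 239079 = -1/126 - 239079 = -30123955/126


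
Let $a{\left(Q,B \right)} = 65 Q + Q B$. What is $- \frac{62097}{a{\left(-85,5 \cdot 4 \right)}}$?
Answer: $\frac{62097}{7225} \approx 8.5947$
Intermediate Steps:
$a{\left(Q,B \right)} = 65 Q + B Q$
$- \frac{62097}{a{\left(-85,5 \cdot 4 \right)}} = - \frac{62097}{\left(-85\right) \left(65 + 5 \cdot 4\right)} = - \frac{62097}{\left(-85\right) \left(65 + 20\right)} = - \frac{62097}{\left(-85\right) 85} = - \frac{62097}{-7225} = \left(-62097\right) \left(- \frac{1}{7225}\right) = \frac{62097}{7225}$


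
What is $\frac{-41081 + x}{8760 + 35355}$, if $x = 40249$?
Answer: $- \frac{832}{44115} \approx -0.01886$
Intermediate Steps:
$\frac{-41081 + x}{8760 + 35355} = \frac{-41081 + 40249}{8760 + 35355} = - \frac{832}{44115}$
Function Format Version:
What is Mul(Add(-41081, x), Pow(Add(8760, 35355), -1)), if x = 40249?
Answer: Rational(-832, 44115) ≈ -0.018860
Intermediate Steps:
Mul(Add(-41081, x), Pow(Add(8760, 35355), -1)) = Mul(Add(-41081, 40249), Pow(Add(8760, 35355), -1)) = Mul(-832, Pow(44115, -1)) = Mul(-832, Rational(1, 44115)) = Rational(-832, 44115)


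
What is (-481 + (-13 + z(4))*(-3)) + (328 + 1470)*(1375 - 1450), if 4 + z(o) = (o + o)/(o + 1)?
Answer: -676424/5 ≈ -1.3528e+5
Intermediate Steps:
z(o) = -4 + 2*o/(1 + o) (z(o) = -4 + (o + o)/(o + 1) = -4 + (2*o)/(1 + o) = -4 + 2*o/(1 + o))
(-481 + (-13 + z(4))*(-3)) + (328 + 1470)*(1375 - 1450) = (-481 + (-13 + 2*(-2 - 1*4)/(1 + 4))*(-3)) + (328 + 1470)*(1375 - 1450) = (-481 + (-13 + 2*(-2 - 4)/5)*(-3)) + 1798*(-75) = (-481 + (-13 + 2*(⅕)*(-6))*(-3)) - 134850 = (-481 + (-13 - 12/5)*(-3)) - 134850 = (-481 - 77/5*(-3)) - 134850 = (-481 + 231/5) - 134850 = -2174/5 - 134850 = -676424/5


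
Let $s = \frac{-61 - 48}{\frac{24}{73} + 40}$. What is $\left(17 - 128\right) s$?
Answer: $\frac{883227}{2944} \approx 300.01$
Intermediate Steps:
$s = - \frac{7957}{2944}$ ($s = - \frac{109}{24 \cdot \frac{1}{73} + 40} = - \frac{109}{\frac{24}{73} + 40} = - \frac{109}{\frac{2944}{73}} = \left(-109\right) \frac{73}{2944} = - \frac{7957}{2944} \approx -2.7028$)
$\left(17 - 128\right) s = \left(17 - 128\right) \left(- \frac{7957}{2944}\right) = \left(-111\right) \left(- \frac{7957}{2944}\right) = \frac{883227}{2944}$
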